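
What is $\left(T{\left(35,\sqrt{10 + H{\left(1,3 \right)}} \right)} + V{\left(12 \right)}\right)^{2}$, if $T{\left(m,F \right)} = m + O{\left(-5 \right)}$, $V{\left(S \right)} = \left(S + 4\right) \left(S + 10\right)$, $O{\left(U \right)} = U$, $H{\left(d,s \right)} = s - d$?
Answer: $145924$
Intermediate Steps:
$V{\left(S \right)} = \left(4 + S\right) \left(10 + S\right)$
$T{\left(m,F \right)} = -5 + m$ ($T{\left(m,F \right)} = m - 5 = -5 + m$)
$\left(T{\left(35,\sqrt{10 + H{\left(1,3 \right)}} \right)} + V{\left(12 \right)}\right)^{2} = \left(\left(-5 + 35\right) + \left(40 + 12^{2} + 14 \cdot 12\right)\right)^{2} = \left(30 + \left(40 + 144 + 168\right)\right)^{2} = \left(30 + 352\right)^{2} = 382^{2} = 145924$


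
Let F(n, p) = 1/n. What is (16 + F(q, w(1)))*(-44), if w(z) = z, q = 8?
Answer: -1419/2 ≈ -709.50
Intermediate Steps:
(16 + F(q, w(1)))*(-44) = (16 + 1/8)*(-44) = (129/8)*(-44) = -1419/2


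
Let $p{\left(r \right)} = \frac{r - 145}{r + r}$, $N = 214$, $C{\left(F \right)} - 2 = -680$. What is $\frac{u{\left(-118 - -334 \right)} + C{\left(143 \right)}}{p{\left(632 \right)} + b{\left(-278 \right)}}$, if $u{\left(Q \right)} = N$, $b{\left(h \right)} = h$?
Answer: $\frac{586496}{350905} \approx 1.6714$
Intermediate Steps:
$C{\left(F \right)} = -678$ ($C{\left(F \right)} = 2 - 680 = -678$)
$p{\left(r \right)} = \frac{-145 + r}{2 r}$
$u{\left(Q \right)} = 214$
$\frac{u{\left(-118 - -334 \right)} + C{\left(143 \right)}}{p{\left(632 \right)} + b{\left(-278 \right)}} = \frac{214 - 678}{\frac{-145 + 632}{2 \cdot 632} - 278} = - \frac{464}{\frac{1}{2} \cdot \frac{1}{632} \cdot 487 - 278} = - \frac{464}{\frac{487}{1264} - 278} = - \frac{464}{- \frac{350905}{1264}} = \left(-464\right) \left(- \frac{1264}{350905}\right) = \frac{586496}{350905}$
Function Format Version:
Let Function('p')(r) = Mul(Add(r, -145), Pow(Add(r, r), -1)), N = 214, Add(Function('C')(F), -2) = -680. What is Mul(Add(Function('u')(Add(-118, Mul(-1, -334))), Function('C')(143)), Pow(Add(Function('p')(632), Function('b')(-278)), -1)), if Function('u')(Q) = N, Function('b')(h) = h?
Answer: Rational(586496, 350905) ≈ 1.6714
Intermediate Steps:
Function('C')(F) = -678 (Function('C')(F) = Add(2, -680) = -678)
Function('p')(r) = Mul(Rational(1, 2), Pow(r, -1), Add(-145, r)) (Function('p')(r) = Mul(Add(-145, r), Pow(Mul(2, r), -1)) = Mul(Add(-145, r), Mul(Rational(1, 2), Pow(r, -1))) = Mul(Rational(1, 2), Pow(r, -1), Add(-145, r)))
Function('u')(Q) = 214
Mul(Add(Function('u')(Add(-118, Mul(-1, -334))), Function('C')(143)), Pow(Add(Function('p')(632), Function('b')(-278)), -1)) = Mul(Add(214, -678), Pow(Add(Mul(Rational(1, 2), Pow(632, -1), Add(-145, 632)), -278), -1)) = Mul(-464, Pow(Add(Mul(Rational(1, 2), Rational(1, 632), 487), -278), -1)) = Mul(-464, Pow(Add(Rational(487, 1264), -278), -1)) = Mul(-464, Pow(Rational(-350905, 1264), -1)) = Mul(-464, Rational(-1264, 350905)) = Rational(586496, 350905)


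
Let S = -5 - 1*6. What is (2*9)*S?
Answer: -198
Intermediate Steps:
S = -11 (S = -5 - 6 = -11)
(2*9)*S = (2*9)*(-11) = 18*(-11) = -198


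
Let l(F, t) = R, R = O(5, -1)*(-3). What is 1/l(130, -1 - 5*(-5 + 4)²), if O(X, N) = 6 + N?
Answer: -1/15 ≈ -0.066667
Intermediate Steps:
R = -15 (R = (6 - 1)*(-3) = 5*(-3) = -15)
l(F, t) = -15
1/l(130, -1 - 5*(-5 + 4)²) = 1/(-15) = -1/15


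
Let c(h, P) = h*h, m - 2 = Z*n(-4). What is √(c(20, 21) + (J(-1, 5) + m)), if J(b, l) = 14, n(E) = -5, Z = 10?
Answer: √366 ≈ 19.131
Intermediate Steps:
m = -48 (m = 2 + 10*(-5) = 2 - 50 = -48)
c(h, P) = h²
√(c(20, 21) + (J(-1, 5) + m)) = √(20² + (14 - 48)) = √(400 - 34) = √366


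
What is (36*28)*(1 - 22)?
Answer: -21168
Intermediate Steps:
(36*28)*(1 - 22) = 1008*(-21) = -21168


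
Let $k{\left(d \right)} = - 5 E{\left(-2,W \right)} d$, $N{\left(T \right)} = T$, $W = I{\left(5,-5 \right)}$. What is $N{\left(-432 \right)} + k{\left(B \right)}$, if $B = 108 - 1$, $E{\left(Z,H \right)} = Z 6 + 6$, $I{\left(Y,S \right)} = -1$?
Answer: $2778$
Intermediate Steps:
$W = -1$
$E{\left(Z,H \right)} = 6 + 6 Z$ ($E{\left(Z,H \right)} = 6 Z + 6 = 6 + 6 Z$)
$B = 107$
$k{\left(d \right)} = 30 d$ ($k{\left(d \right)} = - 5 \left(6 + 6 \left(-2\right)\right) d = - 5 \left(6 - 12\right) d = \left(-5\right) \left(-6\right) d = 30 d$)
$N{\left(-432 \right)} + k{\left(B \right)} = -432 + 30 \cdot 107 = -432 + 3210 = 2778$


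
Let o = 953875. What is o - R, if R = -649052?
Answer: 1602927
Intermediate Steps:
o - R = 953875 - 1*(-649052) = 953875 + 649052 = 1602927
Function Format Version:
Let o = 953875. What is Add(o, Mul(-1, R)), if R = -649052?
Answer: 1602927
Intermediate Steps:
Add(o, Mul(-1, R)) = Add(953875, Mul(-1, -649052)) = Add(953875, 649052) = 1602927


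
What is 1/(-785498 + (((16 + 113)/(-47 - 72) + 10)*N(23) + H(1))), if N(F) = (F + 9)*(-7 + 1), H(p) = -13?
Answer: -119/93679521 ≈ -1.2703e-6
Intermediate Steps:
N(F) = -54 - 6*F (N(F) = (9 + F)*(-6) = -54 - 6*F)
1/(-785498 + (((16 + 113)/(-47 - 72) + 10)*N(23) + H(1))) = 1/(-785498 + (((16 + 113)/(-47 - 72) + 10)*(-54 - 6*23) - 13)) = 1/(-785498 + ((129/(-119) + 10)*(-54 - 138) - 13)) = 1/(-785498 + ((129*(-1/119) + 10)*(-192) - 13)) = 1/(-785498 + ((-129/119 + 10)*(-192) - 13)) = 1/(-785498 + ((1061/119)*(-192) - 13)) = 1/(-785498 + (-203712/119 - 13)) = 1/(-785498 - 205259/119) = 1/(-93679521/119) = -119/93679521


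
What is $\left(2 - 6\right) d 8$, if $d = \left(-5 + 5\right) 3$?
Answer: $0$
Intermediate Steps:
$d = 0$ ($d = 0 \cdot 3 = 0$)
$\left(2 - 6\right) d 8 = \left(2 - 6\right) 0 \cdot 8 = \left(-4\right) 0 \cdot 8 = 0 \cdot 8 = 0$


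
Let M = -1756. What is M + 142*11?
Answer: -194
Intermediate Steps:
M + 142*11 = -1756 + 142*11 = -1756 + 1562 = -194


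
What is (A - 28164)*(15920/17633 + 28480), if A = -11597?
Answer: -19968123701360/17633 ≈ -1.1324e+9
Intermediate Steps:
(A - 28164)*(15920/17633 + 28480) = (-11597 - 28164)*(15920/17633 + 28480) = -39761*(15920*(1/17633) + 28480) = -39761*(15920/17633 + 28480) = -39761*502203760/17633 = -19968123701360/17633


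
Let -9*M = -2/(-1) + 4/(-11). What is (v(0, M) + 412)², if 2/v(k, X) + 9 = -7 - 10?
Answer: 28676025/169 ≈ 1.6968e+5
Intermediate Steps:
M = -2/11 (M = -(-2/(-1) + 4/(-11))/9 = -(-2*(-1) + 4*(-1/11))/9 = -(2 - 4/11)/9 = -⅑*18/11 = -2/11 ≈ -0.18182)
v(k, X) = -1/13 (v(k, X) = 2/(-9 + (-7 - 10)) = 2/(-9 - 17) = 2/(-26) = 2*(-1/26) = -1/13)
(v(0, M) + 412)² = (-1/13 + 412)² = (5355/13)² = 28676025/169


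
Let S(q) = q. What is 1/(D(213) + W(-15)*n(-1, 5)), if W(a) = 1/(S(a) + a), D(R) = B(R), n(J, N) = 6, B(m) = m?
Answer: 5/1064 ≈ 0.0046992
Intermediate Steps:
D(R) = R
W(a) = 1/(2*a) (W(a) = 1/(a + a) = 1/(2*a))
1/(D(213) + W(-15)*n(-1, 5)) = 1/(213 + ((½)/(-15))*6) = 1/(213 + ((½)*(-1/15))*6) = 1/(213 - 1/30*6) = 1/(213 - ⅕) = 1/(1064/5) = 5/1064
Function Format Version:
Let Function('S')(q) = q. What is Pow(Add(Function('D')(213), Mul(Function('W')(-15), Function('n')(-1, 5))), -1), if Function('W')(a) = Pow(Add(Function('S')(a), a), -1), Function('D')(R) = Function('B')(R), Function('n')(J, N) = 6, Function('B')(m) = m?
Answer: Rational(5, 1064) ≈ 0.0046992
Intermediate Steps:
Function('D')(R) = R
Function('W')(a) = Mul(Rational(1, 2), Pow(a, -1)) (Function('W')(a) = Pow(Add(a, a), -1) = Pow(Mul(2, a), -1) = Mul(Rational(1, 2), Pow(a, -1)))
Pow(Add(Function('D')(213), Mul(Function('W')(-15), Function('n')(-1, 5))), -1) = Pow(Add(213, Mul(Mul(Rational(1, 2), Pow(-15, -1)), 6)), -1) = Pow(Add(213, Mul(Mul(Rational(1, 2), Rational(-1, 15)), 6)), -1) = Pow(Add(213, Mul(Rational(-1, 30), 6)), -1) = Pow(Add(213, Rational(-1, 5)), -1) = Pow(Rational(1064, 5), -1) = Rational(5, 1064)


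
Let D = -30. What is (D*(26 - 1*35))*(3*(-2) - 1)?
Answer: -1890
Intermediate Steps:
(D*(26 - 1*35))*(3*(-2) - 1) = (-30*(26 - 1*35))*(3*(-2) - 1) = (-30*(26 - 35))*(-6 - 1) = -30*(-9)*(-7) = 270*(-7) = -1890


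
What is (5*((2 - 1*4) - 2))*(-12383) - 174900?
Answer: 72760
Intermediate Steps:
(5*((2 - 1*4) - 2))*(-12383) - 174900 = (5*((2 - 4) - 2))*(-12383) - 174900 = (5*(-2 - 2))*(-12383) - 174900 = (5*(-4))*(-12383) - 174900 = -20*(-12383) - 174900 = 247660 - 174900 = 72760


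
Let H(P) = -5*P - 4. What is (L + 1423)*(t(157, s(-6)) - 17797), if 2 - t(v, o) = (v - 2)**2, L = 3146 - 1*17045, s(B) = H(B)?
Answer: 521746320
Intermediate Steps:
H(P) = -4 - 5*P
s(B) = -4 - 5*B
L = -13899 (L = 3146 - 17045 = -13899)
t(v, o) = 2 - (-2 + v)**2 (t(v, o) = 2 - (v - 2)**2 = 2 - (-2 + v)**2)
(L + 1423)*(t(157, s(-6)) - 17797) = (-13899 + 1423)*((2 - (-2 + 157)**2) - 17797) = -12476*((2 - 1*155**2) - 17797) = -12476*((2 - 1*24025) - 17797) = -12476*((2 - 24025) - 17797) = -12476*(-24023 - 17797) = -12476*(-41820) = 521746320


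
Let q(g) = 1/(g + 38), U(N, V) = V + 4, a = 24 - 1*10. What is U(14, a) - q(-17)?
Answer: 377/21 ≈ 17.952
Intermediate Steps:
a = 14 (a = 24 - 10 = 14)
U(N, V) = 4 + V
q(g) = 1/(38 + g)
U(14, a) - q(-17) = (4 + 14) - 1/(38 - 17) = 18 - 1/21 = 377/21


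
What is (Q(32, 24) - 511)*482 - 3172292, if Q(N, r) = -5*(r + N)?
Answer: -3553554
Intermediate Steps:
Q(N, r) = -5*N - 5*r (Q(N, r) = -5*(N + r) = -5*N - 5*r)
(Q(32, 24) - 511)*482 - 3172292 = ((-5*32 - 5*24) - 511)*482 - 3172292 = ((-160 - 120) - 511)*482 - 3172292 = (-280 - 511)*482 - 3172292 = -791*482 - 3172292 = -381262 - 3172292 = -3553554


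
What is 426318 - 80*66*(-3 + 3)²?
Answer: 426318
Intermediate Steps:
426318 - 80*66*(-3 + 3)² = 426318 - 5280*0² = 426318 - 5280*0 = 426318 - 1*0 = 426318 + 0 = 426318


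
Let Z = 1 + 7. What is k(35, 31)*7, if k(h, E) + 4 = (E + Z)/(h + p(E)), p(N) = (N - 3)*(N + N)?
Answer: -7045/253 ≈ -27.846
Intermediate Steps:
Z = 8
p(N) = 2*N*(-3 + N) (p(N) = (-3 + N)*(2*N) = 2*N*(-3 + N))
k(h, E) = -4 + (8 + E)/(h + 2*E*(-3 + E)) (k(h, E) = -4 + (E + 8)/(h + 2*E*(-3 + E)) = -4 + (8 + E)/(h + 2*E*(-3 + E)))
k(35, 31)*7 = ((8 + 31 - 4*35 - 8*31*(-3 + 31))/(35 + 2*31*(-3 + 31)))*7 = ((8 + 31 - 140 - 8*31*28)/(35 + 2*31*28))*7 = ((8 + 31 - 140 - 6944)/(35 + 1736))*7 = (-7045/1771)*7 = ((1/1771)*(-7045))*7 = -7045/1771*7 = -7045/253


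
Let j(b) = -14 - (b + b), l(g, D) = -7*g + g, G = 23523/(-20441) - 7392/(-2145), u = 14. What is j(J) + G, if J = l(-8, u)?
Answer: -143103361/1328665 ≈ -107.70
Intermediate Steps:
G = 3049789/1328665 (G = 23523*(-1/20441) - 7392*(-1/2145) = -23523/20441 + 224/65 = 3049789/1328665 ≈ 2.2954)
l(g, D) = -6*g
J = 48 (J = -6*(-8) = 48)
j(b) = -14 - 2*b
j(J) + G = (-14 - 2*48) + 3049789/1328665 = (-14 - 96) + 3049789/1328665 = -110 + 3049789/1328665 = -143103361/1328665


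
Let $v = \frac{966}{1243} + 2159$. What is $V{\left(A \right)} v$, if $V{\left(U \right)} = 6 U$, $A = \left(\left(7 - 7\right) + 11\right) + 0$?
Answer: $\frac{16107618}{113} \approx 1.4255 \cdot 10^{5}$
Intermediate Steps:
$A = 11$ ($A = \left(\left(7 - 7\right) + 11\right) + 0 = \left(0 + 11\right) + 0 = 11 + 0 = 11$)
$v = \frac{2684603}{1243}$ ($v = 966 \cdot \frac{1}{1243} + 2159 = \frac{966}{1243} + 2159 = \frac{2684603}{1243} \approx 2159.8$)
$V{\left(A \right)} v = 6 \cdot 11 \cdot \frac{2684603}{1243} = 66 \cdot \frac{2684603}{1243} = \frac{16107618}{113}$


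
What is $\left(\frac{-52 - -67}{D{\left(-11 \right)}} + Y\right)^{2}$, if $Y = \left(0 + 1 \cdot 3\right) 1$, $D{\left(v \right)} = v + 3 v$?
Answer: $\frac{13689}{1936} \approx 7.0708$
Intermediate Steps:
$D{\left(v \right)} = 4 v$
$Y = 3$ ($Y = \left(0 + 3\right) 1 = 3 \cdot 1 = 3$)
$\left(\frac{-52 - -67}{D{\left(-11 \right)}} + Y\right)^{2} = \left(\frac{-52 - -67}{4 \left(-11\right)} + 3\right)^{2} = \left(\frac{-52 + 67}{-44} + 3\right)^{2} = \left(15 \left(- \frac{1}{44}\right) + 3\right)^{2} = \left(- \frac{15}{44} + 3\right)^{2} = \left(\frac{117}{44}\right)^{2} = \frac{13689}{1936}$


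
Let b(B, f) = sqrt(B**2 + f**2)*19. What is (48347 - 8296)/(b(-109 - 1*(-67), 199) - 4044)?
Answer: -161966244/1421171 - 760969*sqrt(41365)/1421171 ≈ -222.87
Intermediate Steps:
b(B, f) = 19*sqrt(B**2 + f**2)
(48347 - 8296)/(b(-109 - 1*(-67), 199) - 4044) = (48347 - 8296)/(19*sqrt((-109 - 1*(-67))**2 + 199**2) - 4044) = 40051/(19*sqrt((-109 + 67)**2 + 39601) - 4044) = 40051/(19*sqrt((-42)**2 + 39601) - 4044) = 40051/(19*sqrt(1764 + 39601) - 4044) = 40051/(19*sqrt(41365) - 4044) = 40051/(-4044 + 19*sqrt(41365))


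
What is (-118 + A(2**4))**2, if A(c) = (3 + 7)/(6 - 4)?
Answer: 12769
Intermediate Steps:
A(c) = 5 (A(c) = 10/2 = 10*(1/2) = 5)
(-118 + A(2**4))**2 = (-118 + 5)**2 = (-113)**2 = 12769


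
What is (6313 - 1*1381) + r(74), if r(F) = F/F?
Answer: 4933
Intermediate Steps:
r(F) = 1
(6313 - 1*1381) + r(74) = (6313 - 1*1381) + 1 = (6313 - 1381) + 1 = 4932 + 1 = 4933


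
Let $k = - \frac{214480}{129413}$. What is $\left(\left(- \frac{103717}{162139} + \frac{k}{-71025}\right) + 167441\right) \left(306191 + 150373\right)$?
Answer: $\frac{7595339534068287662159912}{99354005017145} \approx 7.6447 \cdot 10^{10}$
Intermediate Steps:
$k = - \frac{214480}{129413}$ ($k = \left(-214480\right) \frac{1}{129413} = - \frac{214480}{129413} \approx -1.6573$)
$\left(\left(- \frac{103717}{162139} + \frac{k}{-71025}\right) + 167441\right) \left(306191 + 150373\right) = \left(\left(- \frac{103717}{162139} - \frac{214480}{129413 \left(-71025\right)}\right) + 167441\right) \left(306191 + 150373\right) = \left(\left(\left(-103717\right) \frac{1}{162139} - - \frac{42896}{1838311665}\right) + 167441\right) 456564 = \left(\left(- \frac{103717}{162139} + \frac{42896}{1838311665}\right) + 167441\right) 456564 = \left(- \frac{190657215844261}{298062015051435} + 167441\right) 456564 = \frac{49907611205011483574}{298062015051435} \cdot 456564 = \frac{7595339534068287662159912}{99354005017145}$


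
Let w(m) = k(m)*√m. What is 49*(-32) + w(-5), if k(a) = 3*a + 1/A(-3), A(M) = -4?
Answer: -1568 - 61*I*√5/4 ≈ -1568.0 - 34.1*I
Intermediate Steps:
k(a) = -¼ + 3*a (k(a) = 3*a + 1/(-4) = 3*a - ¼ = -¼ + 3*a)
w(m) = √m*(-¼ + 3*m) (w(m) = (-¼ + 3*m)*√m = √m*(-¼ + 3*m))
49*(-32) + w(-5) = 49*(-32) + √(-5)*(-1 + 12*(-5))/4 = -1568 + (I*√5)*(-1 - 60)/4 = -1568 + (¼)*(I*√5)*(-61) = -1568 - 61*I*√5/4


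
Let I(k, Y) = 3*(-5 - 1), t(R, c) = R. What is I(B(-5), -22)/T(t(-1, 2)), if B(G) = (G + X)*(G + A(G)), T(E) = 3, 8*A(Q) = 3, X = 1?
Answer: -6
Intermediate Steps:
A(Q) = 3/8 (A(Q) = (⅛)*3 = 3/8)
B(G) = (1 + G)*(3/8 + G) (B(G) = (G + 1)*(G + 3/8) = (1 + G)*(3/8 + G))
I(k, Y) = -18 (I(k, Y) = 3*(-6) = -18)
I(B(-5), -22)/T(t(-1, 2)) = -18/3 = -18*⅓ = -6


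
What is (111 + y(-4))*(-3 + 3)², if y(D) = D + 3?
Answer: 0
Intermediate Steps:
y(D) = 3 + D
(111 + y(-4))*(-3 + 3)² = (111 + (3 - 4))*(-3 + 3)² = (111 - 1)*0² = 110*0 = 0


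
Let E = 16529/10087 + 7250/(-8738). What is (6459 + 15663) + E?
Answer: 974954468392/44070103 ≈ 22123.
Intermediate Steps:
E = 35649826/44070103 (E = 16529*(1/10087) + 7250*(-1/8738) = 16529/10087 - 3625/4369 = 35649826/44070103 ≈ 0.80893)
(6459 + 15663) + E = (6459 + 15663) + 35649826/44070103 = 22122 + 35649826/44070103 = 974954468392/44070103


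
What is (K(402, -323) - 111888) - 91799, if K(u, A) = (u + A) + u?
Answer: -203206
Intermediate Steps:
K(u, A) = A + 2*u (K(u, A) = (A + u) + u = A + 2*u)
(K(402, -323) - 111888) - 91799 = ((-323 + 2*402) - 111888) - 91799 = ((-323 + 804) - 111888) - 91799 = (481 - 111888) - 91799 = -111407 - 91799 = -203206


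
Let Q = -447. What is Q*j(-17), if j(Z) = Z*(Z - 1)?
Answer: -136782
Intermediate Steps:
j(Z) = Z*(-1 + Z)
Q*j(-17) = -(-7599)*(-1 - 17) = -(-7599)*(-18) = -447*306 = -136782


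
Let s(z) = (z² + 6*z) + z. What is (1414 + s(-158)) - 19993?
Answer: 5279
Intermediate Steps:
s(z) = z² + 7*z
(1414 + s(-158)) - 19993 = (1414 - 158*(7 - 158)) - 19993 = (1414 - 158*(-151)) - 19993 = (1414 + 23858) - 19993 = 25272 - 19993 = 5279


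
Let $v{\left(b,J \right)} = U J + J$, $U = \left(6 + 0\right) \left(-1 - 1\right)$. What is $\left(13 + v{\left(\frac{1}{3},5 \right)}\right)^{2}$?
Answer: $1764$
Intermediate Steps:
$U = -12$ ($U = 6 \left(-2\right) = -12$)
$v{\left(b,J \right)} = - 11 J$ ($v{\left(b,J \right)} = - 12 J + J = - 11 J$)
$\left(13 + v{\left(\frac{1}{3},5 \right)}\right)^{2} = \left(13 - 55\right)^{2} = \left(-42\right)^{2} = 1764$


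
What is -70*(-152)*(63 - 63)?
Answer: 0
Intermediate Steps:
-70*(-152)*(63 - 63) = -(-10640)*0 = -1*0 = 0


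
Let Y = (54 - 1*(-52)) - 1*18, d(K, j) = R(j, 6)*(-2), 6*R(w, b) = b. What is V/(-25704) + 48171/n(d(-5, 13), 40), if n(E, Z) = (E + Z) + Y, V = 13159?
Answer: 9813725/25704 ≈ 381.80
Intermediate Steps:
R(w, b) = b/6
d(K, j) = -2 (d(K, j) = ((1/6)*6)*(-2) = 1*(-2) = -2)
Y = 88 (Y = (54 + 52) - 18 = 106 - 18 = 88)
n(E, Z) = 88 + E + Z (n(E, Z) = (E + Z) + 88 = 88 + E + Z)
V/(-25704) + 48171/n(d(-5, 13), 40) = 13159/(-25704) + 48171/(88 - 2 + 40) = 13159*(-1/25704) + 48171/126 = -13159/25704 + 48171*(1/126) = -13159/25704 + 16057/42 = 9813725/25704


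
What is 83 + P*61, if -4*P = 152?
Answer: -2235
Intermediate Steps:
P = -38 (P = -¼*152 = -38)
83 + P*61 = 83 - 38*61 = 83 - 2318 = -2235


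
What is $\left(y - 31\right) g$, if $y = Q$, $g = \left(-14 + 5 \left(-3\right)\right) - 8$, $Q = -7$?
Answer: $1406$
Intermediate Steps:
$g = -37$ ($g = \left(-14 - 15\right) - 8 = -29 - 8 = -37$)
$y = -7$
$\left(y - 31\right) g = \left(-7 - 31\right) \left(-37\right) = \left(-38\right) \left(-37\right) = 1406$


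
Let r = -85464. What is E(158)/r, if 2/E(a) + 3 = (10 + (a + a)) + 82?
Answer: -1/17306460 ≈ -5.7782e-8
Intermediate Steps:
E(a) = 2/(89 + 2*a) (E(a) = 2/(-3 + ((10 + (a + a)) + 82)) = 2/(-3 + ((10 + 2*a) + 82)) = 2/(-3 + (92 + 2*a)) = 2/(89 + 2*a))
E(158)/r = (2/(89 + 2*158))/(-85464) = (2/(89 + 316))*(-1/85464) = (2/405)*(-1/85464) = -1/17306460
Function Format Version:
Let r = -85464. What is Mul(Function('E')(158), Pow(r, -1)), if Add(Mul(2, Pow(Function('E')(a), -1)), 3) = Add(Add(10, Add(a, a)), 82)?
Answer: Rational(-1, 17306460) ≈ -5.7782e-8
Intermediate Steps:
Function('E')(a) = Mul(2, Pow(Add(89, Mul(2, a)), -1)) (Function('E')(a) = Mul(2, Pow(Add(-3, Add(Add(10, Add(a, a)), 82)), -1)) = Mul(2, Pow(Add(-3, Add(Add(10, Mul(2, a)), 82)), -1)) = Mul(2, Pow(Add(-3, Add(92, Mul(2, a))), -1)) = Mul(2, Pow(Add(89, Mul(2, a)), -1)))
Mul(Function('E')(158), Pow(r, -1)) = Mul(Mul(2, Pow(Add(89, Mul(2, 158)), -1)), Pow(-85464, -1)) = Mul(Mul(2, Pow(Add(89, 316), -1)), Rational(-1, 85464)) = Mul(Mul(2, Pow(405, -1)), Rational(-1, 85464)) = Mul(Mul(2, Rational(1, 405)), Rational(-1, 85464)) = Mul(Rational(2, 405), Rational(-1, 85464)) = Rational(-1, 17306460)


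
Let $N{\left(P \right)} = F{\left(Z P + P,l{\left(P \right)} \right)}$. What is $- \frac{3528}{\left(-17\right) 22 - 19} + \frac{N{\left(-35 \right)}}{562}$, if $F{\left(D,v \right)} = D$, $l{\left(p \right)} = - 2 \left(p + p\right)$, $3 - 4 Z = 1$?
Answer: $\frac{1308069}{147244} \approx 8.8837$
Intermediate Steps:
$Z = \frac{1}{2}$ ($Z = \frac{3}{4} - \frac{1}{4} = \frac{1}{2} \approx 0.5$)
$l{\left(p \right)} = - 4 p$ ($l{\left(p \right)} = - 2 \cdot 2 p = - 4 p$)
$N{\left(P \right)} = \frac{3 P}{2}$ ($N{\left(P \right)} = \frac{P}{2} + P = \frac{3 P}{2}$)
$- \frac{3528}{\left(-17\right) 22 - 19} + \frac{N{\left(-35 \right)}}{562} = - \frac{3528}{\left(-17\right) 22 - 19} + \frac{\frac{3}{2} \left(-35\right)}{562} = - \frac{3528}{-374 - 19} - \frac{105}{1124} = - \frac{3528}{-393} - \frac{105}{1124} = \left(-3528\right) \left(- \frac{1}{393}\right) - \frac{105}{1124} = \frac{1176}{131} - \frac{105}{1124} = \frac{1308069}{147244}$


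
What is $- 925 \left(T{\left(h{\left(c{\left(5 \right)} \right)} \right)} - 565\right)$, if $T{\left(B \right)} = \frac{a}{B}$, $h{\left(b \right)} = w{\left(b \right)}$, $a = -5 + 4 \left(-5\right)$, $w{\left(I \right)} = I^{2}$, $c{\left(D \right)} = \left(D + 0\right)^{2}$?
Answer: $522662$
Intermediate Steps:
$c{\left(D \right)} = D^{2}$
$a = -25$ ($a = -5 - 20 = -25$)
$h{\left(b \right)} = b^{2}$
$T{\left(B \right)} = - \frac{25}{B}$
$- 925 \left(T{\left(h{\left(c{\left(5 \right)} \right)} \right)} - 565\right) = - 925 \left(- \frac{25}{\left(5^{2}\right)^{2}} - 565\right) = - 925 \left(- \frac{25}{25^{2}} - 565\right) = - 925 \left(- \frac{25}{625} - 565\right) = - 925 \left(\left(-25\right) \frac{1}{625} - 565\right) = - 925 \left(- \frac{1}{25} - 565\right) = \left(-925\right) \left(- \frac{14126}{25}\right) = 522662$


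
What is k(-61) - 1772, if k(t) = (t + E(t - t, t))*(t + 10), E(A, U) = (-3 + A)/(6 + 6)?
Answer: 5407/4 ≈ 1351.8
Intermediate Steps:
E(A, U) = -1/4 + A/12 (E(A, U) = (-3 + A)/12 = (-3 + A)*(1/12) = -1/4 + A/12)
k(t) = (10 + t)*(-1/4 + t) (k(t) = (t + (-1/4 + (t - t)/12))*(t + 10) = (t + (-1/4 + (1/12)*0))*(10 + t) = (t + (-1/4 + 0))*(10 + t) = (t - 1/4)*(10 + t) = (-1/4 + t)*(10 + t) = (10 + t)*(-1/4 + t))
k(-61) - 1772 = (-5/2 + (-61)**2 + (39/4)*(-61)) - 1772 = (-5/2 + 3721 - 2379/4) - 1772 = 12495/4 - 1772 = 5407/4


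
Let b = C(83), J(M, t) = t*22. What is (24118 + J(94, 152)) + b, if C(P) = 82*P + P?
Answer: 34351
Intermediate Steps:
J(M, t) = 22*t
C(P) = 83*P
b = 6889 (b = 83*83 = 6889)
(24118 + J(94, 152)) + b = (24118 + 22*152) + 6889 = (24118 + 3344) + 6889 = 27462 + 6889 = 34351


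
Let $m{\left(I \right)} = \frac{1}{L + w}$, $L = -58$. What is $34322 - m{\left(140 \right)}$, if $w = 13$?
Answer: $\frac{1544491}{45} \approx 34322.0$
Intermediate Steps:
$m{\left(I \right)} = - \frac{1}{45}$ ($m{\left(I \right)} = \frac{1}{-58 + 13} = \frac{1}{-45} = - \frac{1}{45}$)
$34322 - m{\left(140 \right)} = 34322 - - \frac{1}{45} = 34322 + \frac{1}{45} = \frac{1544491}{45}$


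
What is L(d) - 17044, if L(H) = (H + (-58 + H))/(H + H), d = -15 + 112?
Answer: -1653200/97 ≈ -17043.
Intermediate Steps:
d = 97
L(H) = (-58 + 2*H)/(2*H) (L(H) = (-58 + 2*H)/((2*H)) = (-58 + 2*H)*(1/(2*H)) = (-58 + 2*H)/(2*H))
L(d) - 17044 = (-29 + 97)/97 - 17044 = (1/97)*68 - 17044 = 68/97 - 17044 = -1653200/97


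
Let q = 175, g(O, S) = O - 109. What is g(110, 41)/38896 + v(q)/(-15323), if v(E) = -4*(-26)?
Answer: -366351/54182128 ≈ -0.0067615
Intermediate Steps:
g(O, S) = -109 + O
v(E) = 104
g(110, 41)/38896 + v(q)/(-15323) = (-109 + 110)/38896 + 104/(-15323) = 1*(1/38896) + 104*(-1/15323) = 1/38896 - 104/15323 = -366351/54182128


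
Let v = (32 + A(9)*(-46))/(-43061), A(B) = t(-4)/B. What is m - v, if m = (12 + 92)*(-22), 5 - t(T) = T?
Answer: -98523582/43061 ≈ -2288.0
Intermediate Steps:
t(T) = 5 - T
A(B) = 9/B (A(B) = (5 - 1*(-4))/B = (5 + 4)/B = 9/B)
v = 14/43061 (v = (32 + (9/9)*(-46))/(-43061) = (32 + (9*(⅑))*(-46))*(-1/43061) = (32 + 1*(-46))*(-1/43061) = (32 - 46)*(-1/43061) = -14*(-1/43061) = 14/43061 ≈ 0.00032512)
m = -2288 (m = 104*(-22) = -2288)
m - v = -2288 - 1*14/43061 = -2288 - 14/43061 = -98523582/43061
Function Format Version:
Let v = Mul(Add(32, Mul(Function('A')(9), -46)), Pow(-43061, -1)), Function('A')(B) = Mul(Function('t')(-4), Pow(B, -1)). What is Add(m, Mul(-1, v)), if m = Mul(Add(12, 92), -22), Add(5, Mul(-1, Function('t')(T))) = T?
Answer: Rational(-98523582, 43061) ≈ -2288.0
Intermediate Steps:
Function('t')(T) = Add(5, Mul(-1, T))
Function('A')(B) = Mul(9, Pow(B, -1)) (Function('A')(B) = Mul(Add(5, Mul(-1, -4)), Pow(B, -1)) = Mul(Add(5, 4), Pow(B, -1)) = Mul(9, Pow(B, -1)))
v = Rational(14, 43061) (v = Mul(Add(32, Mul(Mul(9, Pow(9, -1)), -46)), Pow(-43061, -1)) = Mul(Add(32, Mul(Mul(9, Rational(1, 9)), -46)), Rational(-1, 43061)) = Mul(Add(32, Mul(1, -46)), Rational(-1, 43061)) = Mul(Add(32, -46), Rational(-1, 43061)) = Mul(-14, Rational(-1, 43061)) = Rational(14, 43061) ≈ 0.00032512)
m = -2288 (m = Mul(104, -22) = -2288)
Add(m, Mul(-1, v)) = Add(-2288, Mul(-1, Rational(14, 43061))) = Add(-2288, Rational(-14, 43061)) = Rational(-98523582, 43061)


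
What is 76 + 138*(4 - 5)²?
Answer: 214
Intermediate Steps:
76 + 138*(4 - 5)² = 76 + 138*(-1)² = 76 + 138*1 = 76 + 138 = 214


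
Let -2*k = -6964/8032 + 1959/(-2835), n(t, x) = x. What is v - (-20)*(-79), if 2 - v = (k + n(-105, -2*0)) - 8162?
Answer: 24984113611/3795120 ≈ 6583.2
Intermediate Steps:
k = 2956469/3795120 (k = -(-6964/8032 + 1959/(-2835))/2 = -(-6964*1/8032 + 1959*(-1/2835))/2 = -(-1741/2008 - 653/945)/2 = -½*(-2956469/1897560) = 2956469/3795120 ≈ 0.77902)
v = 30980403211/3795120 (v = 2 - ((2956469/3795120 - 2*0) - 8162) = 2 - ((2956469/3795120 + 0) - 8162) = 2 - (2956469/3795120 - 8162) = 2 - 1*(-30972812971/3795120) = 2 + 30972812971/3795120 = 30980403211/3795120 ≈ 8163.2)
v - (-20)*(-79) = 30980403211/3795120 - (-20)*(-79) = 30980403211/3795120 - 1*1580 = 30980403211/3795120 - 1580 = 24984113611/3795120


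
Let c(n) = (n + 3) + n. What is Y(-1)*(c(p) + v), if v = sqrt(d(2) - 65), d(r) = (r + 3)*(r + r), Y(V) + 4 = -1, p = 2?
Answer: -35 - 15*I*sqrt(5) ≈ -35.0 - 33.541*I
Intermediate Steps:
Y(V) = -5 (Y(V) = -4 - 1 = -5)
c(n) = 3 + 2*n (c(n) = (3 + n) + n = 3 + 2*n)
d(r) = 2*r*(3 + r) (d(r) = (3 + r)*(2*r) = 2*r*(3 + r))
v = 3*I*sqrt(5) (v = sqrt(2*2*(3 + 2) - 65) = sqrt(2*2*5 - 65) = sqrt(20 - 65) = sqrt(-45) = 3*I*sqrt(5) ≈ 6.7082*I)
Y(-1)*(c(p) + v) = -5*((3 + 2*2) + 3*I*sqrt(5)) = -5*((3 + 4) + 3*I*sqrt(5)) = -5*(7 + 3*I*sqrt(5)) = -35 - 15*I*sqrt(5)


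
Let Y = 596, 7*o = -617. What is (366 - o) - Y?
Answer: -993/7 ≈ -141.86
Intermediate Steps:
o = -617/7 (o = (⅐)*(-617) = -617/7 ≈ -88.143)
(366 - o) - Y = (366 - 1*(-617/7)) - 1*596 = (366 + 617/7) - 596 = 3179/7 - 596 = -993/7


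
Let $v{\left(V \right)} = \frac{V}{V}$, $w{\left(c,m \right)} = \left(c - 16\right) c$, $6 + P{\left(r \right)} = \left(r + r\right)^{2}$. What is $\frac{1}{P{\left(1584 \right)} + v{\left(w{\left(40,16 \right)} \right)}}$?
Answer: $\frac{1}{10036219} \approx 9.9639 \cdot 10^{-8}$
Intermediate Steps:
$P{\left(r \right)} = -6 + 4 r^{2}$ ($P{\left(r \right)} = -6 + \left(r + r\right)^{2} = -6 + \left(2 r\right)^{2} = -6 + 4 r^{2}$)
$w{\left(c,m \right)} = c \left(-16 + c\right)$ ($w{\left(c,m \right)} = \left(c - 16\right) c = \left(-16 + c\right) c = c \left(-16 + c\right)$)
$v{\left(V \right)} = 1$
$\frac{1}{P{\left(1584 \right)} + v{\left(w{\left(40,16 \right)} \right)}} = \frac{1}{\left(-6 + 4 \cdot 1584^{2}\right) + 1} = \frac{1}{\left(-6 + 4 \cdot 2509056\right) + 1} = \frac{1}{\left(-6 + 10036224\right) + 1} = \frac{1}{10036218 + 1} = \frac{1}{10036219}$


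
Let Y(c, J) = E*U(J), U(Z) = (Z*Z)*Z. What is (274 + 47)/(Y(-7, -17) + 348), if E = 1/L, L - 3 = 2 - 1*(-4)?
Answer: -2889/1781 ≈ -1.6221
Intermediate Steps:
L = 9 (L = 3 + (2 - 1*(-4)) = 3 + (2 + 4) = 3 + 6 = 9)
U(Z) = Z³ (U(Z) = Z²*Z = Z³)
E = ⅑ (E = 1/9 = ⅑ ≈ 0.11111)
Y(c, J) = J³/9
(274 + 47)/(Y(-7, -17) + 348) = (274 + 47)/((⅑)*(-17)³ + 348) = 321/((⅑)*(-4913) + 348) = 321/(-4913/9 + 348) = 321/(-1781/9) = 321*(-9/1781) = -2889/1781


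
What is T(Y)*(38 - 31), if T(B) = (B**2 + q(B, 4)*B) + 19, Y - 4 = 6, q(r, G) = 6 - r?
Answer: 553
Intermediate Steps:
Y = 10 (Y = 4 + 6 = 10)
T(B) = 19 + B**2 + B*(6 - B) (T(B) = (B**2 + (6 - B)*B) + 19 = (B**2 + B*(6 - B)) + 19 = 19 + B**2 + B*(6 - B))
T(Y)*(38 - 31) = (19 + 6*10)*(38 - 31) = (19 + 60)*7 = 79*7 = 553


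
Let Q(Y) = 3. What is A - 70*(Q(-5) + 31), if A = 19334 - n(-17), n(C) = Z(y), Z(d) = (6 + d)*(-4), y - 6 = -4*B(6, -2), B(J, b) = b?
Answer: 17034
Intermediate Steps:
y = 14 (y = 6 - 4*(-2) = 6 + 8 = 14)
Z(d) = -24 - 4*d
n(C) = -80 (n(C) = -24 - 4*14 = -24 - 56 = -80)
A = 19414 (A = 19334 - 1*(-80) = 19334 + 80 = 19414)
A - 70*(Q(-5) + 31) = 19414 - 70*(3 + 31) = 19414 - 70*34 = 19414 - 1*2380 = 19414 - 2380 = 17034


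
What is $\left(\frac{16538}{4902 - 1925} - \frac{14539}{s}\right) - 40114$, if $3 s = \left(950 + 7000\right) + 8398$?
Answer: $- \frac{29136230987}{726388} \approx -40111.0$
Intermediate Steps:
$s = \frac{16348}{3}$ ($s = \frac{\left(950 + 7000\right) + 8398}{3} = \frac{7950 + 8398}{3} = \frac{1}{3} \cdot 16348 = \frac{16348}{3} \approx 5449.3$)
$\left(\frac{16538}{4902 - 1925} - \frac{14539}{s}\right) - 40114 = \left(\frac{16538}{4902 - 1925} - \frac{14539}{\frac{16348}{3}}\right) - 40114 = \left(\frac{16538}{2977} - \frac{651}{244}\right) - 40114 = \frac{2097245}{726388} - 40114 = - \frac{29136230987}{726388}$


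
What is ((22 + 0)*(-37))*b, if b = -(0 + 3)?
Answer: 2442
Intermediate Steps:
b = -3 (b = -1*3 = -3)
((22 + 0)*(-37))*b = ((22 + 0)*(-37))*(-3) = (22*(-37))*(-3) = -814*(-3) = 2442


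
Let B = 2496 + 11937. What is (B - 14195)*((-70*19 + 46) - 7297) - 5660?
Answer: -2047938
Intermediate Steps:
B = 14433
(B - 14195)*((-70*19 + 46) - 7297) - 5660 = (14433 - 14195)*((-70*19 + 46) - 7297) - 5660 = 238*((-1330 + 46) - 7297) - 5660 = 238*(-1284 - 7297) - 5660 = 238*(-8581) - 5660 = -2042278 - 5660 = -2047938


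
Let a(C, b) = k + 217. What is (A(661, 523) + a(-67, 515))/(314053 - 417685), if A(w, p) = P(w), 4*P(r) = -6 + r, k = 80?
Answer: -1843/414528 ≈ -0.0044460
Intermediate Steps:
P(r) = -3/2 + r/4 (P(r) = (-6 + r)/4 = -3/2 + r/4)
A(w, p) = -3/2 + w/4
a(C, b) = 297 (a(C, b) = 80 + 217 = 297)
(A(661, 523) + a(-67, 515))/(314053 - 417685) = ((-3/2 + (1/4)*661) + 297)/(314053 - 417685) = ((-3/2 + 661/4) + 297)/(-103632) = (655/4 + 297)*(-1/103632) = (1843/4)*(-1/103632) = -1843/414528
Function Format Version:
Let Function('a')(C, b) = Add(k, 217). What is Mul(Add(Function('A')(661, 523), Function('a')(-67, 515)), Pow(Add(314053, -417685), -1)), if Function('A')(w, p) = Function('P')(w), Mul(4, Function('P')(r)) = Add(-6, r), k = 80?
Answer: Rational(-1843, 414528) ≈ -0.0044460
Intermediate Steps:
Function('P')(r) = Add(Rational(-3, 2), Mul(Rational(1, 4), r)) (Function('P')(r) = Mul(Rational(1, 4), Add(-6, r)) = Add(Rational(-3, 2), Mul(Rational(1, 4), r)))
Function('A')(w, p) = Add(Rational(-3, 2), Mul(Rational(1, 4), w))
Function('a')(C, b) = 297 (Function('a')(C, b) = Add(80, 217) = 297)
Mul(Add(Function('A')(661, 523), Function('a')(-67, 515)), Pow(Add(314053, -417685), -1)) = Mul(Add(Add(Rational(-3, 2), Mul(Rational(1, 4), 661)), 297), Pow(Add(314053, -417685), -1)) = Mul(Add(Add(Rational(-3, 2), Rational(661, 4)), 297), Pow(-103632, -1)) = Mul(Add(Rational(655, 4), 297), Rational(-1, 103632)) = Mul(Rational(1843, 4), Rational(-1, 103632)) = Rational(-1843, 414528)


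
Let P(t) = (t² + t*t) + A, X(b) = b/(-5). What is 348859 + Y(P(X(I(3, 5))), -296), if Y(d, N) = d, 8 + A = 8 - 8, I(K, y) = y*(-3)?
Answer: 348869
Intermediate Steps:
I(K, y) = -3*y
A = -8 (A = -8 + (8 - 8) = -8 + 0 = -8)
X(b) = -b/5 (X(b) = b*(-⅕) = -b/5)
P(t) = -8 + 2*t² (P(t) = (t² + t*t) - 8 = (t² + t²) - 8 = 2*t² - 8 = -8 + 2*t²)
348859 + Y(P(X(I(3, 5))), -296) = 348859 + (-8 + 2*(-(-3)*5/5)²) = 348859 + (-8 + 2*(-⅕*(-15))²) = 348859 + (-8 + 2*3²) = 348859 + (-8 + 2*9) = 348859 + (-8 + 18) = 348859 + 10 = 348869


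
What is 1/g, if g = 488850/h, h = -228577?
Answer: -228577/488850 ≈ -0.46758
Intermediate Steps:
g = -488850/228577 (g = 488850/(-228577) = 488850*(-1/228577) = -488850/228577 ≈ -2.1387)
1/g = 1/(-488850/228577) = -228577/488850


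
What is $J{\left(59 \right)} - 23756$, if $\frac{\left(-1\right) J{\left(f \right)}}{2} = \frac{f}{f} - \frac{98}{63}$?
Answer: $- \frac{213794}{9} \approx -23755.0$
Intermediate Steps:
$J{\left(f \right)} = \frac{10}{9}$ ($J{\left(f \right)} = - 2 \left(\frac{f}{f} - \frac{98}{63}\right) = - 2 \left(1 - \frac{14}{9}\right) = \left(-2\right) \left(- \frac{5}{9}\right) = \frac{10}{9}$)
$J{\left(59 \right)} - 23756 = \frac{10}{9} - 23756 = - \frac{213794}{9}$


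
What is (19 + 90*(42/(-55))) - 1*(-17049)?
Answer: 186992/11 ≈ 16999.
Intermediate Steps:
(19 + 90*(42/(-55))) - 1*(-17049) = (19 + 90*(42*(-1/55))) + 17049 = (19 + 90*(-42/55)) + 17049 = (19 - 756/11) + 17049 = -547/11 + 17049 = 186992/11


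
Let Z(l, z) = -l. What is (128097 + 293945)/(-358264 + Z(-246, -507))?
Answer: -211021/179009 ≈ -1.1788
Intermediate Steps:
(128097 + 293945)/(-358264 + Z(-246, -507)) = (128097 + 293945)/(-358264 - 1*(-246)) = 422042/(-358264 + 246) = 422042/(-358018) = 422042*(-1/358018) = -211021/179009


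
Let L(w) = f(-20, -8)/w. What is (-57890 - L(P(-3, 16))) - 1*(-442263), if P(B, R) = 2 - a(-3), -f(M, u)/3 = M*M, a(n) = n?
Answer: 384613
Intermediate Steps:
f(M, u) = -3*M² (f(M, u) = -3*M*M = -3*M²)
P(B, R) = 5 (P(B, R) = 2 - 1*(-3) = 2 + 3 = 5)
L(w) = -1200/w (L(w) = (-3*(-20)²)/w = (-3*400)/w = -1200/w)
(-57890 - L(P(-3, 16))) - 1*(-442263) = (-57890 - (-1200)/5) - 1*(-442263) = (-57890 - (-1200)/5) + 442263 = (-57890 - 1*(-240)) + 442263 = (-57890 + 240) + 442263 = -57650 + 442263 = 384613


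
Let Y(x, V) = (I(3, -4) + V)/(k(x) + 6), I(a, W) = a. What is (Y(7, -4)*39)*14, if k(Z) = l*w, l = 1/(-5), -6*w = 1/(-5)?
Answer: -81900/899 ≈ -91.101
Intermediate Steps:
w = 1/30 (w = -⅙/(-5) = -⅙*(-⅕) = 1/30 ≈ 0.033333)
l = -⅕ ≈ -0.20000
k(Z) = -1/150 (k(Z) = -⅕*1/30 = -1/150)
Y(x, V) = 450/899 + 150*V/899 (Y(x, V) = (3 + V)/(-1/150 + 6) = (3 + V)/(899/150) = (3 + V)*(150/899) = 450/899 + 150*V/899)
(Y(7, -4)*39)*14 = ((450/899 + (150/899)*(-4))*39)*14 = ((450/899 - 600/899)*39)*14 = -150/899*39*14 = -5850/899*14 = -81900/899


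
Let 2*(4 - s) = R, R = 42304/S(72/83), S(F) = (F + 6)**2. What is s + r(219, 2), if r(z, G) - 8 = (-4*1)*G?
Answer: -36104132/81225 ≈ -444.50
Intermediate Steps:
r(z, G) = 8 - 4*G (r(z, G) = 8 + (-4*1)*G = 8 - 4*G)
S(F) = (6 + F)**2
R = 72858064/81225 (R = 42304/((6 + 72/83)**2) = 42304/((570/83)**2) = 42304/(324900/6889) = 42304*(6889/324900) = 72858064/81225 ≈ 896.99)
s = -36104132/81225 (s = 4 - 1/2*72858064/81225 = 4 - 36429032/81225 = -36104132/81225 ≈ -444.50)
s + r(219, 2) = -36104132/81225 + (8 - 4*2) = -36104132/81225 + (8 - 8) = -36104132/81225 + 0 = -36104132/81225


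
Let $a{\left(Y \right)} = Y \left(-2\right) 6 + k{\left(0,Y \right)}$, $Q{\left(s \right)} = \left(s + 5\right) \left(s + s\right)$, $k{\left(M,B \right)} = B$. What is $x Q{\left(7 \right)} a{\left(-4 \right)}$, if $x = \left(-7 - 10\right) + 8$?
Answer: $-66528$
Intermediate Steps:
$Q{\left(s \right)} = 2 s \left(5 + s\right)$ ($Q{\left(s \right)} = \left(5 + s\right) 2 s = 2 s \left(5 + s\right)$)
$x = -9$ ($x = -17 + 8 = -9$)
$a{\left(Y \right)} = - 11 Y$ ($a{\left(Y \right)} = Y \left(-2\right) 6 + Y = - 2 Y 6 + Y = - 12 Y + Y = - 11 Y$)
$x Q{\left(7 \right)} a{\left(-4 \right)} = - 9 \cdot 2 \cdot 7 \left(5 + 7\right) \left(\left(-11\right) \left(-4\right)\right) = - 9 \cdot 2 \cdot 7 \cdot 12 \cdot 44 = \left(-9\right) 168 \cdot 44 = \left(-1512\right) 44 = -66528$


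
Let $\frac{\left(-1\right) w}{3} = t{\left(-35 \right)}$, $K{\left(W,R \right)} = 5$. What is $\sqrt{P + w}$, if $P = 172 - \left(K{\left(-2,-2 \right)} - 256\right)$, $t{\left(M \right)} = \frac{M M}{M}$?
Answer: $4 \sqrt{33} \approx 22.978$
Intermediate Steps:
$t{\left(M \right)} = M$ ($t{\left(M \right)} = \frac{M^{2}}{M} = M$)
$w = 105$ ($w = \left(-3\right) \left(-35\right) = 105$)
$P = 423$ ($P = 172 - \left(5 - 256\right) = 172 - -251 = 172 + 251 = 423$)
$\sqrt{P + w} = \sqrt{423 + 105} = \sqrt{528} = 4 \sqrt{33}$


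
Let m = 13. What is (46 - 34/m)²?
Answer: 318096/169 ≈ 1882.2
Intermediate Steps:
(46 - 34/m)² = (46 - 34/13)² = (564/13)² = 318096/169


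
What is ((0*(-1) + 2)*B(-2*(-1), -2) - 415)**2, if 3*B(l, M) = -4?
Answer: 1570009/9 ≈ 1.7445e+5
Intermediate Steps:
B(l, M) = -4/3 (B(l, M) = (1/3)*(-4) = -4/3)
((0*(-1) + 2)*B(-2*(-1), -2) - 415)**2 = ((0*(-1) + 2)*(-4/3) - 415)**2 = ((0 + 2)*(-4/3) - 415)**2 = (2*(-4/3) - 415)**2 = (-8/3 - 415)**2 = (-1253/3)**2 = 1570009/9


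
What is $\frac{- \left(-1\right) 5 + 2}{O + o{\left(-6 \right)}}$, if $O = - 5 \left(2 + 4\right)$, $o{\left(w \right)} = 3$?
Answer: $- \frac{7}{27} \approx -0.25926$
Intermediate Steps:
$O = -30$ ($O = \left(-5\right) 6 = -30$)
$\frac{- \left(-1\right) 5 + 2}{O + o{\left(-6 \right)}} = \frac{- \left(-1\right) 5 + 2}{-30 + 3} = \frac{\left(-1\right) \left(-5\right) + 2}{-27} = \left(5 + 2\right) \left(- \frac{1}{27}\right) = 7 \left(- \frac{1}{27}\right) = - \frac{7}{27}$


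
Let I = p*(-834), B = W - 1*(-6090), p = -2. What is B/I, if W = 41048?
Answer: 23569/834 ≈ 28.260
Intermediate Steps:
B = 47138 (B = 41048 - 1*(-6090) = 41048 + 6090 = 47138)
I = 1668 (I = -2*(-834) = 1668)
B/I = 47138/1668 = 47138*(1/1668) = 23569/834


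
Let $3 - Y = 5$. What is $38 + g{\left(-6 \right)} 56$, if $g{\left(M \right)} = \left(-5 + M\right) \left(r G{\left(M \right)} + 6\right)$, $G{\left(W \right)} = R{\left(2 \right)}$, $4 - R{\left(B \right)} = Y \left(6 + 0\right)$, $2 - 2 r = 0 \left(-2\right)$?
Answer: $-13514$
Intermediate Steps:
$r = 1$ ($r = 1 - \frac{0 \left(-2\right)}{2} = 1 - 0 = 1 + 0 = 1$)
$Y = -2$ ($Y = 3 - 5 = -2$)
$R{\left(B \right)} = 16$ ($R{\left(B \right)} = 4 - - 2 \left(6 + 0\right) = 4 - \left(-2\right) 6 = 4 - -12 = 4 + 12 = 16$)
$G{\left(W \right)} = 16$
$g{\left(M \right)} = -110 + 22 M$ ($g{\left(M \right)} = \left(-5 + M\right) \left(1 \cdot 16 + 6\right) = \left(-5 + M\right) \left(16 + 6\right) = \left(-5 + M\right) 22 = -110 + 22 M$)
$38 + g{\left(-6 \right)} 56 = 38 + \left(-110 + 22 \left(-6\right)\right) 56 = 38 + \left(-110 - 132\right) 56 = 38 - 13552 = -13514$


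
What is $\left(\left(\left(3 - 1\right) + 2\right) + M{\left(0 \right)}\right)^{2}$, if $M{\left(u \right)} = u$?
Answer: $16$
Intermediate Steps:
$\left(\left(\left(3 - 1\right) + 2\right) + M{\left(0 \right)}\right)^{2} = \left(\left(\left(3 - 1\right) + 2\right) + 0\right)^{2} = \left(\left(2 + 2\right) + 0\right)^{2} = \left(4 + 0\right)^{2} = 4^{2} = 16$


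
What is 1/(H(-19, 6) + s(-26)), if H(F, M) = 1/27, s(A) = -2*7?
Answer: -27/377 ≈ -0.071618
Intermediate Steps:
s(A) = -14
H(F, M) = 1/27
1/(H(-19, 6) + s(-26)) = 1/(1/27 - 14) = 1/(-377/27) = -27/377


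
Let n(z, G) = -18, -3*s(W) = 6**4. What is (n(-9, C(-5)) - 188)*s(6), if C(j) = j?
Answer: 88992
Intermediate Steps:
s(W) = -432 (s(W) = -1/3*6**4 = -1/3*1296 = -432)
(n(-9, C(-5)) - 188)*s(6) = (-18 - 188)*(-432) = -206*(-432) = 88992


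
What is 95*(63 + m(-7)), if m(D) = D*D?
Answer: 10640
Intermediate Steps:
m(D) = D²
95*(63 + m(-7)) = 95*(63 + (-7)²) = 95*(63 + 49) = 95*112 = 10640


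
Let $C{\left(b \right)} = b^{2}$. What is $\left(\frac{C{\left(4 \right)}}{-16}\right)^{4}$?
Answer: $1$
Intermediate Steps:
$\left(\frac{C{\left(4 \right)}}{-16}\right)^{4} = \left(\frac{4^{2}}{-16}\right)^{4} = \left(16 \left(- \frac{1}{16}\right)\right)^{4} = \left(-1\right)^{4} = 1$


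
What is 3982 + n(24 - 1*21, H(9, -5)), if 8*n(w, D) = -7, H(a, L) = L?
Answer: 31849/8 ≈ 3981.1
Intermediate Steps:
n(w, D) = -7/8 (n(w, D) = (⅛)*(-7) = -7/8)
3982 + n(24 - 1*21, H(9, -5)) = 3982 - 7/8 = 31849/8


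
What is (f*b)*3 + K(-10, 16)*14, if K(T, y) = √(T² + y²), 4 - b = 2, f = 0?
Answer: 28*√89 ≈ 264.15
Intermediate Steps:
b = 2 (b = 4 - 1*2 = 4 - 2 = 2)
(f*b)*3 + K(-10, 16)*14 = (0*2)*3 + √((-10)² + 16²)*14 = 0*3 + √(100 + 256)*14 = 0 + √356*14 = 0 + (2*√89)*14 = 0 + 28*√89 = 28*√89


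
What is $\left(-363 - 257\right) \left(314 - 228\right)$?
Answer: $-53320$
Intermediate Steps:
$\left(-363 - 257\right) \left(314 - 228\right) = \left(-620\right) 86 = -53320$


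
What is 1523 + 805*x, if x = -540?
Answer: -433177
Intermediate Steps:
1523 + 805*x = 1523 + 805*(-540) = 1523 - 434700 = -433177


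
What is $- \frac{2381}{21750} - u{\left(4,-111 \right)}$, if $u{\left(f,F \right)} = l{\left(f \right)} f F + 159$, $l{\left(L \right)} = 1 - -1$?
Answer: $\frac{15853369}{21750} \approx 728.89$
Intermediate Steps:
$l{\left(L \right)} = 2$ ($l{\left(L \right)} = 1 + 1 = 2$)
$u{\left(f,F \right)} = 159 + 2 F f$ ($u{\left(f,F \right)} = 2 f F + 159 = 2 F f + 159 = 159 + 2 F f$)
$- \frac{2381}{21750} - u{\left(4,-111 \right)} = - \frac{2381}{21750} - \left(159 + 2 \left(-111\right) 4\right) = \left(-2381\right) \frac{1}{21750} - \left(159 - 888\right) = - \frac{2381}{21750} - -729 = - \frac{2381}{21750} + 729 = \frac{15853369}{21750}$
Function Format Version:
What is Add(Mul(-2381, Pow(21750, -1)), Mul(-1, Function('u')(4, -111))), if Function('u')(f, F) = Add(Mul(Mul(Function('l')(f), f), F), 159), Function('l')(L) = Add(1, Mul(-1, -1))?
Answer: Rational(15853369, 21750) ≈ 728.89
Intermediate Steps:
Function('l')(L) = 2 (Function('l')(L) = Add(1, 1) = 2)
Function('u')(f, F) = Add(159, Mul(2, F, f)) (Function('u')(f, F) = Add(Mul(Mul(2, f), F), 159) = Add(Mul(2, F, f), 159) = Add(159, Mul(2, F, f)))
Add(Mul(-2381, Pow(21750, -1)), Mul(-1, Function('u')(4, -111))) = Add(Mul(-2381, Pow(21750, -1)), Mul(-1, Add(159, Mul(2, -111, 4)))) = Add(Mul(-2381, Rational(1, 21750)), Mul(-1, Add(159, -888))) = Add(Rational(-2381, 21750), Mul(-1, -729)) = Add(Rational(-2381, 21750), 729) = Rational(15853369, 21750)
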